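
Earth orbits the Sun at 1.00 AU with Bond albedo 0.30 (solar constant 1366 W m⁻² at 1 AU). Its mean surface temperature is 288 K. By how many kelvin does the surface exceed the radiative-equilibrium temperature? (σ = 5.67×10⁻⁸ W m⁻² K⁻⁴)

ΔT ≈ 33.2 K

S = 1366/1.00² = 1366 W m⁻².
T_eq = [S(1−A)/(4σ)]^(1/4) = [1366×0.70/(4×5.67×10⁻⁸)]^(1/4) = 254.8 K.
ΔT = T_surf − T_eq = 288 − 254.8.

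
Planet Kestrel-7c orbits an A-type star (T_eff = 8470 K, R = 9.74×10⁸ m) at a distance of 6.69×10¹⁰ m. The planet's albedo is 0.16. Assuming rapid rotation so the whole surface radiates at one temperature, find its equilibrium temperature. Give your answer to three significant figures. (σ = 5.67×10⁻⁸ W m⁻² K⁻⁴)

L = 4πR_⋆²σT_⋆⁴ = 4π(9.74×10⁸)² × 5.67×10⁻⁸ × (8470)⁴ = 3.48×10²⁷ W.
S = L/(4πd²) = 6.19×10⁴ W m⁻².
Energy balance: absorbed = emitted ⇒ πR²·S(1−A) = 4πR²·σT_eq⁴, so T_eq⁴ = S(1−A)/(4σ).
T_eq = [6.19×10⁴ × 0.84 / (4 × 5.67×10⁻⁸)]^(1/4) = (2.29×10¹¹)^(1/4) = 692 K.

T_eq ≈ 692 K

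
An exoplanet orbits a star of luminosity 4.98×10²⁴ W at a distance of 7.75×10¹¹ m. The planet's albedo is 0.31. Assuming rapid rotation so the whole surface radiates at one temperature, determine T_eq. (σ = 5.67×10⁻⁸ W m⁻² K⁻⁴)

T_eq ≈ 37.6 K

Flux: S = L/(4πd²) = 4.98×10²⁴/(4π×(7.75×10¹¹)²) = 0.660 W m⁻².
Energy balance: absorbed = emitted ⇒ πR²·S(1−A) = 4πR²·σT_eq⁴, so T_eq⁴ = S(1−A)/(4σ).
T_eq = [0.660 × 0.69 / (4 × 5.67×10⁻⁸)]^(1/4) = (2.01×10⁶)^(1/4) = 37.6 K.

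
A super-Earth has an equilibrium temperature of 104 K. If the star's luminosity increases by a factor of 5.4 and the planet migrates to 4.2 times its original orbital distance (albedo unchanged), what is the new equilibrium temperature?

T_eq ≈ 77.4 K

T_eq ∝ L^(1/4) · d^(−1/2).
T′ = 104 × 5.4^(1/4) / 4.2^(1/2) = 77.4 K.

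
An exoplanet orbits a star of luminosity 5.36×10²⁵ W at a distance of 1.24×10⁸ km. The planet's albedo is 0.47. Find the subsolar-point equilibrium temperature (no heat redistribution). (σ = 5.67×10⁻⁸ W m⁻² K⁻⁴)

d = 1.24×10⁸ km = 1.24×10¹¹ m.
Flux: S = L/(4πd²) = 5.36×10²⁵/(4π×(1.24×10¹¹)²) = 277 W m⁻².
At the subsolar point the surface absorbs S(1−A) and emits σT⁴ per unit area — no factor of 4, since only the local patch is in balance.
T = [277 × 0.53 / 5.67×10⁻⁸]^(1/4) = (2.59×10⁹)^(1/4) = 226 K.

T_ss ≈ 226 K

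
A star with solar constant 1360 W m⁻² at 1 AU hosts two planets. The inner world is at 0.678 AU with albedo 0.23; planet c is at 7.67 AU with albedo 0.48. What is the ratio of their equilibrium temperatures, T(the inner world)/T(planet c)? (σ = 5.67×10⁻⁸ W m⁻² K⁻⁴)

T_eq = [S₀(1−A)/(4σd²)]^(1/4), so T ∝ (1−A)^(1/4) / √d.
T₁ = [1360×0.77/(4×5.67×10⁻⁸×0.678²)]^(1/4) = 316.58 K.
T₂ = [1360×0.52/(4×5.67×10⁻⁸×7.67²)]^(1/4) = 85.33 K.

T₁/T₂ ≈ 3.710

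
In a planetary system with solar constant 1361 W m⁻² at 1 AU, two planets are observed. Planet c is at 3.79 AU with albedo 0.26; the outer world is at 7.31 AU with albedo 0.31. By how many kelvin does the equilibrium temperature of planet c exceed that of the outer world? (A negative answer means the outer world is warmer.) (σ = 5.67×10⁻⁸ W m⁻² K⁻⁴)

ΔT ≈ 38.8 K

T_eq = [S₀(1−A)/(4σd²)]^(1/4), so T ∝ (1−A)^(1/4) / √d.
T₁ = [1361×0.74/(4×5.67×10⁻⁸×3.79²)]^(1/4) = 132.60 K.
T₂ = [1361×0.69/(4×5.67×10⁻⁸×7.31²)]^(1/4) = 93.82 K.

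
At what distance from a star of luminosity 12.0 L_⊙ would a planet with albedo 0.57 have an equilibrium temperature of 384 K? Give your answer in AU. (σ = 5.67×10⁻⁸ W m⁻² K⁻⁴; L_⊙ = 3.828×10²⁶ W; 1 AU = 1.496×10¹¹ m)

L = 12.0 × 3.828×10²⁶ = 4.59×10²⁷ W.
From T_eq⁴ = L(1−A)/(16πσd²): d = √[L(1−A)/(16πσT_eq⁴)].
d = √[4.59×10²⁷ × 0.43 / (16π × 5.67×10⁻⁸ × (384)⁴)] = 1.79×10¹¹ m = 1.19 AU.

d ≈ 1.19 AU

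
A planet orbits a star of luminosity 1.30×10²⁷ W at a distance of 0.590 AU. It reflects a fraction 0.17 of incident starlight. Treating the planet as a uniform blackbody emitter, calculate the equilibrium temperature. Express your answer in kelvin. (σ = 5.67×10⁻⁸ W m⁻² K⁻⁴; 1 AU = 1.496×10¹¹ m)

T_eq ≈ 470 K

d = 0.590 AU = 8.83×10¹⁰ m.
Flux: S = L/(4πd²) = 1.30×10²⁷/(4π×(8.83×10¹⁰)²) = 1.33×10⁴ W m⁻².
Energy balance: absorbed = emitted ⇒ πR²·S(1−A) = 4πR²·σT_eq⁴, so T_eq⁴ = S(1−A)/(4σ).
T_eq = [1.33×10⁴ × 0.83 / (4 × 5.67×10⁻⁸)]^(1/4) = (4.86×10¹⁰)^(1/4) = 470 K.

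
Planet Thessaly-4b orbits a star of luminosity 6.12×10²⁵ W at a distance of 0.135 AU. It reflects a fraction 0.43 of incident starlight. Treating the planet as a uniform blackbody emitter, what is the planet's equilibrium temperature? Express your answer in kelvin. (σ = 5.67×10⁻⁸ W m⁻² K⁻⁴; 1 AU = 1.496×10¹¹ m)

T_eq ≈ 416 K

d = 0.135 AU = 2.02×10¹⁰ m.
Flux: S = L/(4πd²) = 6.12×10²⁵/(4π×(2.02×10¹⁰)²) = 1.19×10⁴ W m⁻².
Energy balance: absorbed = emitted ⇒ πR²·S(1−A) = 4πR²·σT_eq⁴, so T_eq⁴ = S(1−A)/(4σ).
T_eq = [1.19×10⁴ × 0.57 / (4 × 5.67×10⁻⁸)]^(1/4) = (3.00×10¹⁰)^(1/4) = 416 K.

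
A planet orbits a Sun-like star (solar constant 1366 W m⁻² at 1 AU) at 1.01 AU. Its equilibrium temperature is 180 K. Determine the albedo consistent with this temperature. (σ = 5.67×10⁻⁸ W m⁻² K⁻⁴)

A ≈ 0.82

Flux at 1.01 AU: S = 1366/1.01² = 1340 W m⁻².
From T_eq⁴ = S(1−A)/(4σ): 1−A = 4σT_eq⁴/S.
1−A = 4 × 5.67×10⁻⁸ × (180)⁴ / 1340 = 0.178.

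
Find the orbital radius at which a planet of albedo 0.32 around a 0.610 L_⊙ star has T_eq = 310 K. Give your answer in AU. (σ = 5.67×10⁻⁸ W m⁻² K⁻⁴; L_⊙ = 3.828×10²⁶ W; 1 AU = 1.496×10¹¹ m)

L = 0.610 × 3.828×10²⁶ = 2.34×10²⁶ W.
From T_eq⁴ = L(1−A)/(16πσd²): d = √[L(1−A)/(16πσT_eq⁴)].
d = √[2.34×10²⁶ × 0.68 / (16π × 5.67×10⁻⁸ × (310)⁴)] = 7.77×10¹⁰ m = 0.519 AU.

d ≈ 0.519 AU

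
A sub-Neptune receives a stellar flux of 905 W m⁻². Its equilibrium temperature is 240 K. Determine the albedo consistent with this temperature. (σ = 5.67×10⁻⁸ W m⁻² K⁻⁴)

From T_eq⁴ = S(1−A)/(4σ): 1−A = 4σT_eq⁴/S.
1−A = 4 × 5.67×10⁻⁸ × (240)⁴ / 905 = 0.831.

A ≈ 0.17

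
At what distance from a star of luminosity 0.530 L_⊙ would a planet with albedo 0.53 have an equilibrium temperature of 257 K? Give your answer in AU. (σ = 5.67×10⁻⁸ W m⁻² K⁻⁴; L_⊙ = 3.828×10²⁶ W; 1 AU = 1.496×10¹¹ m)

L = 0.530 × 3.828×10²⁶ = 2.03×10²⁶ W.
From T_eq⁴ = L(1−A)/(16πσd²): d = √[L(1−A)/(16πσT_eq⁴)].
d = √[2.03×10²⁶ × 0.47 / (16π × 5.67×10⁻⁸ × (257)⁴)] = 8.76×10¹⁰ m = 0.585 AU.

d ≈ 0.585 AU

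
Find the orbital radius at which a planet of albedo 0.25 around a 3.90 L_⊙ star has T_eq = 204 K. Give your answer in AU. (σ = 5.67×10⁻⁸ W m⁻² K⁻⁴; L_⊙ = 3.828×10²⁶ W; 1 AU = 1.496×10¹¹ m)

L = 3.90 × 3.828×10²⁶ = 1.49×10²⁷ W.
From T_eq⁴ = L(1−A)/(16πσd²): d = √[L(1−A)/(16πσT_eq⁴)].
d = √[1.49×10²⁷ × 0.75 / (16π × 5.67×10⁻⁸ × (204)⁴)] = 4.76×10¹¹ m = 3.18 AU.

d ≈ 3.18 AU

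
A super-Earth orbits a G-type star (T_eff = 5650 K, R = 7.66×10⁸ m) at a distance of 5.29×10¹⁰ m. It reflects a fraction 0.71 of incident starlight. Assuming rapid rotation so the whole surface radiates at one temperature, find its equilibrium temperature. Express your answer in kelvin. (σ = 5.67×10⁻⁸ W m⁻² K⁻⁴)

T_eq ≈ 353 K

L = 4πR_⋆²σT_⋆⁴ = 4π(7.66×10⁸)² × 5.67×10⁻⁸ × (5650)⁴ = 4.26×10²⁶ W.
S = L/(4πd²) = 1.21×10⁴ W m⁻².
Energy balance: absorbed = emitted ⇒ πR²·S(1−A) = 4πR²·σT_eq⁴, so T_eq⁴ = S(1−A)/(4σ).
T_eq = [1.21×10⁴ × 0.29 / (4 × 5.67×10⁻⁸)]^(1/4) = (1.55×10¹⁰)^(1/4) = 353 K.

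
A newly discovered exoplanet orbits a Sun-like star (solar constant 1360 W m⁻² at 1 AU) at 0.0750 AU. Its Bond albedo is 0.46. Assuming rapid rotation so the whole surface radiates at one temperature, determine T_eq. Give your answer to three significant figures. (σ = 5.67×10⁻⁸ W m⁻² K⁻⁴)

Flux at 0.0750 AU: S = 1360/0.0750² = 2.42×10⁵ W m⁻².
Energy balance: absorbed = emitted ⇒ πR²·S(1−A) = 4πR²·σT_eq⁴, so T_eq⁴ = S(1−A)/(4σ).
T_eq = [2.42×10⁵ × 0.54 / (4 × 5.67×10⁻⁸)]^(1/4) = (5.76×10¹¹)^(1/4) = 871 K.

T_eq ≈ 871 K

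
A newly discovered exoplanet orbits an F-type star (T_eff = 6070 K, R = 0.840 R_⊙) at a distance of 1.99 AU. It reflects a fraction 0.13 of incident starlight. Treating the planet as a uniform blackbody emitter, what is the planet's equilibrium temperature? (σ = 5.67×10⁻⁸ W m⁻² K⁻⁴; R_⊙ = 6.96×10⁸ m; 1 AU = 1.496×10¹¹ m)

R_⋆ = 0.840 × 6.96×10⁸ = 5.85×10⁸ m.
d = 1.99 AU = 2.98×10¹¹ m.
L = 4πR_⋆²σT_⋆⁴ = 4π(5.85×10⁸)² × 5.67×10⁻⁸ × (6070)⁴ = 3.31×10²⁶ W.
S = L/(4πd²) = 297 W m⁻².
Energy balance: absorbed = emitted ⇒ πR²·S(1−A) = 4πR²·σT_eq⁴, so T_eq⁴ = S(1−A)/(4σ).
T_eq = [297 × 0.87 / (4 × 5.67×10⁻⁸)]^(1/4) = (1.14×10⁹)^(1/4) = 184 K.

T_eq ≈ 184 K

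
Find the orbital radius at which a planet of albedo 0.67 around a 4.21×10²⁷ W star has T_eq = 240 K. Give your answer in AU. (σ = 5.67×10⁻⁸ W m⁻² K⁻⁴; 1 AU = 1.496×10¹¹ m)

d ≈ 2.56 AU

From T_eq⁴ = L(1−A)/(16πσd²): d = √[L(1−A)/(16πσT_eq⁴)].
d = √[4.21×10²⁷ × 0.33 / (16π × 5.67×10⁻⁸ × (240)⁴)] = 3.83×10¹¹ m = 2.56 AU.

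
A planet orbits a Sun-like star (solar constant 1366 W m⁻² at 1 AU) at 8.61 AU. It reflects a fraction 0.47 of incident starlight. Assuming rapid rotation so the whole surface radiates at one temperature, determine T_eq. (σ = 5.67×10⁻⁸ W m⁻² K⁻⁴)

T_eq ≈ 81.0 K

Flux at 8.61 AU: S = 1366/8.61² = 18.4 W m⁻².
Energy balance: absorbed = emitted ⇒ πR²·S(1−A) = 4πR²·σT_eq⁴, so T_eq⁴ = S(1−A)/(4σ).
T_eq = [18.4 × 0.53 / (4 × 5.67×10⁻⁸)]^(1/4) = (4.31×10⁷)^(1/4) = 81.0 K.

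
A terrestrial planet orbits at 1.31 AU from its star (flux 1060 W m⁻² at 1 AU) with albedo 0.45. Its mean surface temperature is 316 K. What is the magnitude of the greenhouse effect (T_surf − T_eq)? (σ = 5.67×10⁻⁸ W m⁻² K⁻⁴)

S = 1060/1.31² = 617.7 W m⁻².
T_eq = [S(1−A)/(4σ)]^(1/4) = [617.7×0.55/(4×5.67×10⁻⁸)]^(1/4) = 196.7 K.
ΔT = T_surf − T_eq = 316 − 196.7.

ΔT ≈ 119.3 K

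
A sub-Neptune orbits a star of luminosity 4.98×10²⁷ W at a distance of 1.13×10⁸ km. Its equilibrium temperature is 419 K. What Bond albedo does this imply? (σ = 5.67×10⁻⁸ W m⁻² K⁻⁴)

A ≈ 0.77

d = 1.13×10⁸ km = 1.13×10¹¹ m.
Flux: S = L/(4πd²) = 4.98×10²⁷/(4π×(1.13×10¹¹)²) = 3.10×10⁴ W m⁻².
From T_eq⁴ = S(1−A)/(4σ): 1−A = 4σT_eq⁴/S.
1−A = 4 × 5.67×10⁻⁸ × (419)⁴ / 3.10×10⁴ = 0.225.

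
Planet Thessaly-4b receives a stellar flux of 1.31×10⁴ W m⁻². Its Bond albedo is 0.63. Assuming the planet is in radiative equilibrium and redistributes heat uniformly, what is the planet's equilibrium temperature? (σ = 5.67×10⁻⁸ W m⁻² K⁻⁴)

T_eq ≈ 382 K

Energy balance: absorbed = emitted ⇒ πR²·S(1−A) = 4πR²·σT_eq⁴, so T_eq⁴ = S(1−A)/(4σ).
T_eq = [1.31×10⁴ × 0.37 / (4 × 5.67×10⁻⁸)]^(1/4) = (2.14×10¹⁰)^(1/4) = 382 K.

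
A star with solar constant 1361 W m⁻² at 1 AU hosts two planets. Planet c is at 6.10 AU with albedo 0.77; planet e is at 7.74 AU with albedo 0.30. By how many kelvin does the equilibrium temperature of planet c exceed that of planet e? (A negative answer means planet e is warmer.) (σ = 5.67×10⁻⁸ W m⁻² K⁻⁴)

ΔT ≈ -13.5 K

T_eq = [S₀(1−A)/(4σd²)]^(1/4), so T ∝ (1−A)^(1/4) / √d.
T₁ = [1361×0.23/(4×5.67×10⁻⁸×6.10²)]^(1/4) = 78.04 K.
T₂ = [1361×0.70/(4×5.67×10⁻⁸×7.74²)]^(1/4) = 91.51 K.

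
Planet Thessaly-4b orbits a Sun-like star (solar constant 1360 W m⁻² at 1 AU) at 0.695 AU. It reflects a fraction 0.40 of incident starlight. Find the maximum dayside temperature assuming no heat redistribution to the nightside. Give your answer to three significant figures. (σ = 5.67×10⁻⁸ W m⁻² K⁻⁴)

T_ss ≈ 415 K

Flux at 0.695 AU: S = 1360/0.695² = 2820 W m⁻².
With no redistribution each surface element balances locally: S(1−A) = σT⁴.
T = [2820 × 0.60 / 5.67×10⁻⁸]^(1/4) = (2.98×10¹⁰)^(1/4) = 415 K.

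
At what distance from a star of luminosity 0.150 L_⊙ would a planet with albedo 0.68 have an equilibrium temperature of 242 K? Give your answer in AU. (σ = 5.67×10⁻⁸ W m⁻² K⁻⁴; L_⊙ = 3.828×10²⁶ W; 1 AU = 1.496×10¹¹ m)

d ≈ 0.290 AU

L = 0.150 × 3.828×10²⁶ = 5.74×10²⁵ W.
From T_eq⁴ = L(1−A)/(16πσd²): d = √[L(1−A)/(16πσT_eq⁴)].
d = √[5.74×10²⁵ × 0.32 / (16π × 5.67×10⁻⁸ × (242)⁴)] = 4.34×10¹⁰ m = 0.290 AU.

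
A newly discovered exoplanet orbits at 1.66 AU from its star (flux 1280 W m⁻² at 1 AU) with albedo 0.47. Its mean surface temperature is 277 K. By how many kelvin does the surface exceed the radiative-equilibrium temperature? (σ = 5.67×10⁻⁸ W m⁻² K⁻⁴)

ΔT ≈ 95.5 K

S = 1280/1.66² = 464.5 W m⁻².
T_eq = [S(1−A)/(4σ)]^(1/4) = [464.5×0.53/(4×5.67×10⁻⁸)]^(1/4) = 181.5 K.
ΔT = T_surf − T_eq = 277 − 181.5.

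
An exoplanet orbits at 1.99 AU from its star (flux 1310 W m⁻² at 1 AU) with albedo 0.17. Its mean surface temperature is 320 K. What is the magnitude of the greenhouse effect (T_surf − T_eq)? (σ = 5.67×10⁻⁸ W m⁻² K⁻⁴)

ΔT ≈ 133.5 K

S = 1310/1.99² = 330.8 W m⁻².
T_eq = [S(1−A)/(4σ)]^(1/4) = [330.8×0.83/(4×5.67×10⁻⁸)]^(1/4) = 186.5 K.
ΔT = T_surf − T_eq = 320 − 186.5.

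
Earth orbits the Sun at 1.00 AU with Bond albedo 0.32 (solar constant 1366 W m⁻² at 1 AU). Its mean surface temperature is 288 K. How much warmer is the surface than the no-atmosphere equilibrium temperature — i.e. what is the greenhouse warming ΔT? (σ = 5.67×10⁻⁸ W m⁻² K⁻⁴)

ΔT ≈ 35.0 K

S = 1366/1.00² = 1366 W m⁻².
T_eq = [S(1−A)/(4σ)]^(1/4) = [1366×0.68/(4×5.67×10⁻⁸)]^(1/4) = 253.0 K.
ΔT = T_surf − T_eq = 288 − 253.0.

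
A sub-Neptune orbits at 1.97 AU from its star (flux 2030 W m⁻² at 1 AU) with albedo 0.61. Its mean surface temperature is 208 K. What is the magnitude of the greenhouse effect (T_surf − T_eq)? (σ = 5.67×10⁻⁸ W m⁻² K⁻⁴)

S = 2030/1.97² = 523.1 W m⁻².
T_eq = [S(1−A)/(4σ)]^(1/4) = [523.1×0.39/(4×5.67×10⁻⁸)]^(1/4) = 173.2 K.
ΔT = T_surf − T_eq = 208 − 173.2.

ΔT ≈ 34.8 K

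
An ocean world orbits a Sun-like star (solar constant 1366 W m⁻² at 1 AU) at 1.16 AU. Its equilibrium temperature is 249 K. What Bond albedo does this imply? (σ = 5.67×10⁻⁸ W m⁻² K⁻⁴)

Flux at 1.16 AU: S = 1366/1.16² = 1020 W m⁻².
From T_eq⁴ = S(1−A)/(4σ): 1−A = 4σT_eq⁴/S.
1−A = 4 × 5.67×10⁻⁸ × (249)⁴ / 1020 = 0.859.

A ≈ 0.14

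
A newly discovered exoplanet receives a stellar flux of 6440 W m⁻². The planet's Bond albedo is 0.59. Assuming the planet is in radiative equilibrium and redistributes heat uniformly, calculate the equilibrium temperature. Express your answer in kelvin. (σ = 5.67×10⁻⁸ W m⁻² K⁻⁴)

T_eq ≈ 328 K

Energy balance: absorbed = emitted ⇒ πR²·S(1−A) = 4πR²·σT_eq⁴, so T_eq⁴ = S(1−A)/(4σ).
T_eq = [6440 × 0.41 / (4 × 5.67×10⁻⁸)]^(1/4) = (1.16×10¹⁰)^(1/4) = 328 K.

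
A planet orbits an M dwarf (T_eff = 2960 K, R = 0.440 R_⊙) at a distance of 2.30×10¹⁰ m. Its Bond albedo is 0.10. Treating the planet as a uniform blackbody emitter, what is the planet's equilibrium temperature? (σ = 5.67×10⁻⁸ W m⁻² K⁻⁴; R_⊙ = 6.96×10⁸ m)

R_⋆ = 0.440 × 6.96×10⁸ = 3.06×10⁸ m.
L = 4πR_⋆²σT_⋆⁴ = 4π(3.06×10⁸)² × 5.67×10⁻⁸ × (2960)⁴ = 5.13×10²⁴ W.
S = L/(4πd²) = 772 W m⁻².
Energy balance: absorbed = emitted ⇒ πR²·S(1−A) = 4πR²·σT_eq⁴, so T_eq⁴ = S(1−A)/(4σ).
T_eq = [772 × 0.90 / (4 × 5.67×10⁻⁸)]^(1/4) = (3.06×10⁹)^(1/4) = 235 K.

T_eq ≈ 235 K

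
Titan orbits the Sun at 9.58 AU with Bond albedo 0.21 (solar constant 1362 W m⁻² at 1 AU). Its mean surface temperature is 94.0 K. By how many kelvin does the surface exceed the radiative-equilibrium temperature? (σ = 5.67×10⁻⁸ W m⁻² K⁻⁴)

ΔT ≈ 9.2 K

S = 1362/9.58² = 14.84 W m⁻².
T_eq = [S(1−A)/(4σ)]^(1/4) = [14.84×0.79/(4×5.67×10⁻⁸)]^(1/4) = 84.8 K.
ΔT = T_surf − T_eq = 94 − 84.8.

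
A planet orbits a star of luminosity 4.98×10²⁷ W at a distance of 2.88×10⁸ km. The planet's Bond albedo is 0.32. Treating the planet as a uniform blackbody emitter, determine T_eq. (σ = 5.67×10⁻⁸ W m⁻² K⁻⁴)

d = 2.88×10⁸ km = 2.88×10¹¹ m.
Flux: S = L/(4πd²) = 4.98×10²⁷/(4π×(2.88×10¹¹)²) = 4780 W m⁻².
Energy balance: absorbed = emitted ⇒ πR²·S(1−A) = 4πR²·σT_eq⁴, so T_eq⁴ = S(1−A)/(4σ).
T_eq = [4780 × 0.68 / (4 × 5.67×10⁻⁸)]^(1/4) = (1.43×10¹⁰)^(1/4) = 346 K.

T_eq ≈ 346 K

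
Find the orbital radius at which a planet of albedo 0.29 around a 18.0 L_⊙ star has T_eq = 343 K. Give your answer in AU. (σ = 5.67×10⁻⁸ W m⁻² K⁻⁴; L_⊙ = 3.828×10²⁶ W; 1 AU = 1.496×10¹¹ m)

d ≈ 2.35 AU

L = 18.0 × 3.828×10²⁶ = 6.89×10²⁷ W.
From T_eq⁴ = L(1−A)/(16πσd²): d = √[L(1−A)/(16πσT_eq⁴)].
d = √[6.89×10²⁷ × 0.71 / (16π × 5.67×10⁻⁸ × (343)⁴)] = 3.52×10¹¹ m = 2.35 AU.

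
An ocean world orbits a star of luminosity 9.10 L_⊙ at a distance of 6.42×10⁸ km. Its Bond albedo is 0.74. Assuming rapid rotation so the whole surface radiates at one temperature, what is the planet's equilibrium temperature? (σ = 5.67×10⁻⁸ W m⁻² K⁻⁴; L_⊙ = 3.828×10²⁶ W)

d = 6.42×10⁸ km = 6.42×10¹¹ m.
L = 9.10 × 3.828×10²⁶ = 3.48×10²⁷ W.
Flux: S = L/(4πd²) = 3.48×10²⁷/(4π×(6.42×10¹¹)²) = 673 W m⁻².
Energy balance: absorbed = emitted ⇒ πR²·S(1−A) = 4πR²·σT_eq⁴, so T_eq⁴ = S(1−A)/(4σ).
T_eq = [673 × 0.26 / (4 × 5.67×10⁻⁸)]^(1/4) = (7.71×10⁸)^(1/4) = 167 K.

T_eq ≈ 167 K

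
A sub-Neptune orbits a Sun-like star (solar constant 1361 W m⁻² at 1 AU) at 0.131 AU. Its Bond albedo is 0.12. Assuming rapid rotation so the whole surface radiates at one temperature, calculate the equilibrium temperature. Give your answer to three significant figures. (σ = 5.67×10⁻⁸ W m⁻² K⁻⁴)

Flux at 0.131 AU: S = 1361/0.131² = 7.93×10⁴ W m⁻².
Energy balance: absorbed = emitted ⇒ πR²·S(1−A) = 4πR²·σT_eq⁴, so T_eq⁴ = S(1−A)/(4σ).
T_eq = [7.93×10⁴ × 0.88 / (4 × 5.67×10⁻⁸)]^(1/4) = (3.08×10¹¹)^(1/4) = 745 K.

T_eq ≈ 745 K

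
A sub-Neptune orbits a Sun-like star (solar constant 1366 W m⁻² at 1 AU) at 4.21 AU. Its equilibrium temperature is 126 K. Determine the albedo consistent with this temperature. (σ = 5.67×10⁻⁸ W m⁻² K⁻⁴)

A ≈ 0.26

Flux at 4.21 AU: S = 1366/4.21² = 77.1 W m⁻².
From T_eq⁴ = S(1−A)/(4σ): 1−A = 4σT_eq⁴/S.
1−A = 4 × 5.67×10⁻⁸ × (126)⁴ / 77.1 = 0.742.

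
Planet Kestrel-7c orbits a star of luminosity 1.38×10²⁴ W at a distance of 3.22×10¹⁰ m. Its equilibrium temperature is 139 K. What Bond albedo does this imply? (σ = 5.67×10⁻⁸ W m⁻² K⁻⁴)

A ≈ 0.20

Flux: S = L/(4πd²) = 1.38×10²⁴/(4π×(3.22×10¹⁰)²) = 106 W m⁻².
From T_eq⁴ = S(1−A)/(4σ): 1−A = 4σT_eq⁴/S.
1−A = 4 × 5.67×10⁻⁸ × (139)⁴ / 106 = 0.799.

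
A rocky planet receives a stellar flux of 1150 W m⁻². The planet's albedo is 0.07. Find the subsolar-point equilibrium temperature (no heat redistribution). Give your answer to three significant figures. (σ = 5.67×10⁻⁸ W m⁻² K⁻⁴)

At the subsolar point the surface absorbs S(1−A) and emits σT⁴ per unit area — no factor of 4, since only the local patch is in balance.
T = [1150 × 0.93 / 5.67×10⁻⁸]^(1/4) = (1.89×10¹⁰)^(1/4) = 371 K.

T_ss ≈ 371 K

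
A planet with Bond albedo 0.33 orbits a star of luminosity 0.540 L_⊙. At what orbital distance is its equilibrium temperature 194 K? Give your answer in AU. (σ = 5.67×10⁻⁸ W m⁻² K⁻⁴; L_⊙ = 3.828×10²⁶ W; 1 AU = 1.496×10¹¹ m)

L = 0.540 × 3.828×10²⁶ = 2.07×10²⁶ W.
From T_eq⁴ = L(1−A)/(16πσd²): d = √[L(1−A)/(16πσT_eq⁴)].
d = √[2.07×10²⁶ × 0.67 / (16π × 5.67×10⁻⁸ × (194)⁴)] = 1.85×10¹¹ m = 1.24 AU.

d ≈ 1.24 AU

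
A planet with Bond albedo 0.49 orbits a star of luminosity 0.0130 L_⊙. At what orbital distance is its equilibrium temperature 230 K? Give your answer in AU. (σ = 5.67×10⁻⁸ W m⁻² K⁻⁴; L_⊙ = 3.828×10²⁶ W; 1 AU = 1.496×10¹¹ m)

d ≈ 0.119 AU

L = 0.0130 × 3.828×10²⁶ = 4.98×10²⁴ W.
From T_eq⁴ = L(1−A)/(16πσd²): d = √[L(1−A)/(16πσT_eq⁴)].
d = √[4.98×10²⁴ × 0.51 / (16π × 5.67×10⁻⁸ × (230)⁴)] = 1.78×10¹⁰ m = 0.119 AU.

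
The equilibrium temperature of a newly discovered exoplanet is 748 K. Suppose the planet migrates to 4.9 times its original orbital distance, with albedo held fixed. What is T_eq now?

T_eq ≈ 338 K

T_eq ∝ L^(1/4) · d^(−1/2).
T′ = 748 / 4.9^(1/2) = 338 K.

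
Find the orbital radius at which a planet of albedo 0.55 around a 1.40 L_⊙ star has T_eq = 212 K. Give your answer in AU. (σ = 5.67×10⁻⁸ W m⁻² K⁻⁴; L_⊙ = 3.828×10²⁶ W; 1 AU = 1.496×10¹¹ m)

L = 1.40 × 3.828×10²⁶ = 5.36×10²⁶ W.
From T_eq⁴ = L(1−A)/(16πσd²): d = √[L(1−A)/(16πσT_eq⁴)].
d = √[5.36×10²⁶ × 0.45 / (16π × 5.67×10⁻⁸ × (212)⁴)] = 2.05×10¹¹ m = 1.37 AU.

d ≈ 1.37 AU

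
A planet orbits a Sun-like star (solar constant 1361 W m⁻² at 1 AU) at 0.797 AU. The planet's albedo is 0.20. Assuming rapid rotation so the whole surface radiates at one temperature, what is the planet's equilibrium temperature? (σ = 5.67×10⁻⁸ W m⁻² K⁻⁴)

T_eq ≈ 295 K

Flux at 0.797 AU: S = 1361/0.797² = 2140 W m⁻².
Energy balance: absorbed = emitted ⇒ πR²·S(1−A) = 4πR²·σT_eq⁴, so T_eq⁴ = S(1−A)/(4σ).
T_eq = [2140 × 0.80 / (4 × 5.67×10⁻⁸)]^(1/4) = (7.56×10⁹)^(1/4) = 295 K.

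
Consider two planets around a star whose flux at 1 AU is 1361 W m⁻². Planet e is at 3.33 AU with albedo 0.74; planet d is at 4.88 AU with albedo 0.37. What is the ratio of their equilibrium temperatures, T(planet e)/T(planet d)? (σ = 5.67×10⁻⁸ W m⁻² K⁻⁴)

T_eq = [S₀(1−A)/(4σd²)]^(1/4), so T ∝ (1−A)^(1/4) / √d.
T₁ = [1361×0.26/(4×5.67×10⁻⁸×3.33²)]^(1/4) = 108.91 K.
T₂ = [1361×0.63/(4×5.67×10⁻⁸×4.88²)]^(1/4) = 112.25 K.

T₁/T₂ ≈ 0.970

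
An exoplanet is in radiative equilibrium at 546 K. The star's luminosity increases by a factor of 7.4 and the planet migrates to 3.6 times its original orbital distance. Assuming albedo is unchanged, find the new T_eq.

T_eq ≈ 475 K

T_eq ∝ L^(1/4) · d^(−1/2).
T′ = 546 × 7.4^(1/4) / 3.6^(1/2) = 475 K.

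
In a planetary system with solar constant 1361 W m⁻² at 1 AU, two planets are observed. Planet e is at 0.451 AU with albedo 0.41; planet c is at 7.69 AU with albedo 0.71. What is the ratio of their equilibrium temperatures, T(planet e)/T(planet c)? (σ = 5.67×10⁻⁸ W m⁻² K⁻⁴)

T_eq = [S₀(1−A)/(4σd²)]^(1/4), so T ∝ (1−A)^(1/4) / √d.
T₁ = [1361×0.59/(4×5.67×10⁻⁸×0.451²)]^(1/4) = 363.23 K.
T₂ = [1361×0.29/(4×5.67×10⁻⁸×7.69²)]^(1/4) = 73.65 K.

T₁/T₂ ≈ 4.932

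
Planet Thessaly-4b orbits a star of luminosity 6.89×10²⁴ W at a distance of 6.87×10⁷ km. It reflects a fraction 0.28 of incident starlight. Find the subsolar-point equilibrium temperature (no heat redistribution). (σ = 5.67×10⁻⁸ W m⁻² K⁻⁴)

d = 6.87×10⁷ km = 6.87×10¹⁰ m.
Flux: S = L/(4πd²) = 6.89×10²⁴/(4π×(6.87×10¹⁰)²) = 116 W m⁻².
At the subsolar point the surface absorbs S(1−A) and emits σT⁴ per unit area — no factor of 4, since only the local patch is in balance.
T = [116 × 0.72 / 5.67×10⁻⁸]^(1/4) = (1.48×10⁹)^(1/4) = 196 K.

T_ss ≈ 196 K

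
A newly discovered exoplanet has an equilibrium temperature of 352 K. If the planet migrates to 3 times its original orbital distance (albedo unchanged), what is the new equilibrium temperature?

T_eq ∝ L^(1/4) · d^(−1/2).
T′ = 352 / 3^(1/2) = 203 K.

T_eq ≈ 203 K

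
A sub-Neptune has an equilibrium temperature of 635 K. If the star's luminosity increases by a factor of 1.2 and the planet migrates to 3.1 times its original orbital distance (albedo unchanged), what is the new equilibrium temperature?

T_eq ∝ L^(1/4) · d^(−1/2).
T′ = 635 × 1.2^(1/4) / 3.1^(1/2) = 377 K.

T_eq ≈ 377 K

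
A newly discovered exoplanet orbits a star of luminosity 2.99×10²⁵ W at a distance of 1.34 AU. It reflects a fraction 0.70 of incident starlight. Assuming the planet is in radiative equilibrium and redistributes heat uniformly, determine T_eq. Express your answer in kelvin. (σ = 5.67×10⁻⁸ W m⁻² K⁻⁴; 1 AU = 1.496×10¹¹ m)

d = 1.34 AU = 2.00×10¹¹ m.
Flux: S = L/(4πd²) = 2.99×10²⁵/(4π×(2.00×10¹¹)²) = 59.2 W m⁻².
Energy balance: absorbed = emitted ⇒ πR²·S(1−A) = 4πR²·σT_eq⁴, so T_eq⁴ = S(1−A)/(4σ).
T_eq = [59.2 × 0.30 / (4 × 5.67×10⁻⁸)]^(1/4) = (7.83×10⁷)^(1/4) = 94.1 K.

T_eq ≈ 94.1 K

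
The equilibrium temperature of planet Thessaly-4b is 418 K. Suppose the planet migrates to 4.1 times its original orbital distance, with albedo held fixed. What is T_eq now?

T_eq ≈ 206 K

T_eq ∝ L^(1/4) · d^(−1/2).
T′ = 418 / 4.1^(1/2) = 206 K.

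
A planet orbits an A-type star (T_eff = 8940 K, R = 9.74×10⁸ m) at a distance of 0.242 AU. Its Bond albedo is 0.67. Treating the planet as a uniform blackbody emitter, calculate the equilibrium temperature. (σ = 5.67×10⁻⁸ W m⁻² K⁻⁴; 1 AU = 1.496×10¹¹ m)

d = 0.242 AU = 3.62×10¹⁰ m.
L = 4πR_⋆²σT_⋆⁴ = 4π(9.74×10⁸)² × 5.67×10⁻⁸ × (8940)⁴ = 4.32×10²⁷ W.
S = L/(4πd²) = 2.62×10⁵ W m⁻².
Energy balance: absorbed = emitted ⇒ πR²·S(1−A) = 4πR²·σT_eq⁴, so T_eq⁴ = S(1−A)/(4σ).
T_eq = [2.62×10⁵ × 0.33 / (4 × 5.67×10⁻⁸)]^(1/4) = (3.81×10¹¹)^(1/4) = 786 K.

T_eq ≈ 786 K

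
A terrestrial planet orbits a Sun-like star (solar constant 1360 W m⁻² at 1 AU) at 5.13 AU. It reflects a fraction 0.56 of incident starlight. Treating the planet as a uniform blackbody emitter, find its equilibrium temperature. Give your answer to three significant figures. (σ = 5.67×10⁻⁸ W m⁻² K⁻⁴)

T_eq ≈ 100 K

Flux at 5.13 AU: S = 1360/5.13² = 51.7 W m⁻².
Energy balance: absorbed = emitted ⇒ πR²·S(1−A) = 4πR²·σT_eq⁴, so T_eq⁴ = S(1−A)/(4σ).
T_eq = [51.7 × 0.44 / (4 × 5.67×10⁻⁸)]^(1/4) = (1.00×10⁸)^(1/4) = 100 K.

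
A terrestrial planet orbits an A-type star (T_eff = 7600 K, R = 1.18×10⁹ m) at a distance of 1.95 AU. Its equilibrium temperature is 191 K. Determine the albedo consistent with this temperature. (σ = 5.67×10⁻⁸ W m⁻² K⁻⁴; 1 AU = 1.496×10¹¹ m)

d = 1.95 AU = 2.92×10¹¹ m.
L = 4πR_⋆²σT_⋆⁴ = 4π(1.18×10⁹)² × 5.67×10⁻⁸ × (7600)⁴ = 3.31×10²⁷ W.
S = L/(4πd²) = 3100 W m⁻².
From T_eq⁴ = S(1−A)/(4σ): 1−A = 4σT_eq⁴/S.
1−A = 4 × 5.67×10⁻⁸ × (191)⁴ / 3100 = 0.098.

A ≈ 0.90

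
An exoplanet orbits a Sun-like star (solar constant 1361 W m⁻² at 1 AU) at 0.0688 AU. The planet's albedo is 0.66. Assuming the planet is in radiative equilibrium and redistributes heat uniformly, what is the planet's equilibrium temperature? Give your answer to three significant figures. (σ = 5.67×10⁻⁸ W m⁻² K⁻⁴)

T_eq ≈ 810 K

Flux at 0.0688 AU: S = 1361/0.0688² = 2.88×10⁵ W m⁻².
Energy balance: absorbed = emitted ⇒ πR²·S(1−A) = 4πR²·σT_eq⁴, so T_eq⁴ = S(1−A)/(4σ).
T_eq = [2.88×10⁵ × 0.34 / (4 × 5.67×10⁻⁸)]^(1/4) = (4.31×10¹¹)^(1/4) = 810 K.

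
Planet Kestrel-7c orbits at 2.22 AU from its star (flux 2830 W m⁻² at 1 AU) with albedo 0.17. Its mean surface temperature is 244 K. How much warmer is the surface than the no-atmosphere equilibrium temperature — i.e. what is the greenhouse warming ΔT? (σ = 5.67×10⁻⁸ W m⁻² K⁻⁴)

S = 2830/2.22² = 574.2 W m⁻².
T_eq = [S(1−A)/(4σ)]^(1/4) = [574.2×0.83/(4×5.67×10⁻⁸)]^(1/4) = 214.1 K.
ΔT = T_surf − T_eq = 244 − 214.1.

ΔT ≈ 29.9 K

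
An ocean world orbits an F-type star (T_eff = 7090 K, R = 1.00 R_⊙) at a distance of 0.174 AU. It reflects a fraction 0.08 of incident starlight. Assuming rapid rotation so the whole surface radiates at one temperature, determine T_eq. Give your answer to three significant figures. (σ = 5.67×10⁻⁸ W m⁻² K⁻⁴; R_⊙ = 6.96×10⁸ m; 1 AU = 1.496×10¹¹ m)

T_eq ≈ 803 K

R_⋆ = 1.00 × 6.96×10⁸ = 6.96×10⁸ m.
d = 0.174 AU = 2.60×10¹⁰ m.
L = 4πR_⋆²σT_⋆⁴ = 4π(6.96×10⁸)² × 5.67×10⁻⁸ × (7090)⁴ = 8.72×10²⁶ W.
S = L/(4πd²) = 1.02×10⁵ W m⁻².
Energy balance: absorbed = emitted ⇒ πR²·S(1−A) = 4πR²·σT_eq⁴, so T_eq⁴ = S(1−A)/(4σ).
T_eq = [1.02×10⁵ × 0.92 / (4 × 5.67×10⁻⁸)]^(1/4) = (4.15×10¹¹)^(1/4) = 803 K.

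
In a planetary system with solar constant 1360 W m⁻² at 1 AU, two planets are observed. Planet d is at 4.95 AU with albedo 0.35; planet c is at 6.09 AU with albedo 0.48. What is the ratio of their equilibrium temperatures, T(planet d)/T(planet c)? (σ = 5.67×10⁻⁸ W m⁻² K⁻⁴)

T_eq = [S₀(1−A)/(4σd²)]^(1/4), so T ∝ (1−A)^(1/4) / √d.
T₁ = [1360×0.65/(4×5.67×10⁻⁸×4.95²)]^(1/4) = 112.31 K.
T₂ = [1360×0.52/(4×5.67×10⁻⁸×6.09²)]^(1/4) = 95.76 K.

T₁/T₂ ≈ 1.173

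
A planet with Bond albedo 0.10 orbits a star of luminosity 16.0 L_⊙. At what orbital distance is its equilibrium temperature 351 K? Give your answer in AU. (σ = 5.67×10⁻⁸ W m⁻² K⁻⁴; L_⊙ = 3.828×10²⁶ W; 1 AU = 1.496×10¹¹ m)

L = 16.0 × 3.828×10²⁶ = 6.12×10²⁷ W.
From T_eq⁴ = L(1−A)/(16πσd²): d = √[L(1−A)/(16πσT_eq⁴)].
d = √[6.12×10²⁷ × 0.90 / (16π × 5.67×10⁻⁸ × (351)⁴)] = 3.57×10¹¹ m = 2.39 AU.

d ≈ 2.39 AU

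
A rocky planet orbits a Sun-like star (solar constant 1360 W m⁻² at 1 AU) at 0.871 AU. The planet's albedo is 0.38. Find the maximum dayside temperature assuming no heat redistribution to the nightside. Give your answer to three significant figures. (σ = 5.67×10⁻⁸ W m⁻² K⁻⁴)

T_ss ≈ 374 K

Flux at 0.871 AU: S = 1360/0.871² = 1790 W m⁻².
With no redistribution each surface element balances locally: S(1−A) = σT⁴.
T = [1790 × 0.62 / 5.67×10⁻⁸]^(1/4) = (1.96×10¹⁰)^(1/4) = 374 K.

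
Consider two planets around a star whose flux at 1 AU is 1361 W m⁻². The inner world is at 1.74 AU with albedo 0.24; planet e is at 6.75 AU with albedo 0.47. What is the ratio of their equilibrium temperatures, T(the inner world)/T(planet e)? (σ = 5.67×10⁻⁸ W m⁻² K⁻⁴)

T₁/T₂ ≈ 2.155

T_eq = [S₀(1−A)/(4σd²)]^(1/4), so T ∝ (1−A)^(1/4) / √d.
T₁ = [1361×0.76/(4×5.67×10⁻⁸×1.74²)]^(1/4) = 197.01 K.
T₂ = [1361×0.53/(4×5.67×10⁻⁸×6.75²)]^(1/4) = 91.41 K.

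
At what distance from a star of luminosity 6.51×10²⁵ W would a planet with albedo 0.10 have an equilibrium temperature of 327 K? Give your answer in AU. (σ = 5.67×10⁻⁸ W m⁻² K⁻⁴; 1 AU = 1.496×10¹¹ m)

d ≈ 0.283 AU

From T_eq⁴ = L(1−A)/(16πσd²): d = √[L(1−A)/(16πσT_eq⁴)].
d = √[6.51×10²⁵ × 0.90 / (16π × 5.67×10⁻⁸ × (327)⁴)] = 4.24×10¹⁰ m = 0.283 AU.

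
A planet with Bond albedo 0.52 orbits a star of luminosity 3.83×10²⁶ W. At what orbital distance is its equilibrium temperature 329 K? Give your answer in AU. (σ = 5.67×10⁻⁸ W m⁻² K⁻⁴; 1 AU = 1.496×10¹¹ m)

d ≈ 0.496 AU

From T_eq⁴ = L(1−A)/(16πσd²): d = √[L(1−A)/(16πσT_eq⁴)].
d = √[3.83×10²⁶ × 0.48 / (16π × 5.67×10⁻⁸ × (329)⁴)] = 7.42×10¹⁰ m = 0.496 AU.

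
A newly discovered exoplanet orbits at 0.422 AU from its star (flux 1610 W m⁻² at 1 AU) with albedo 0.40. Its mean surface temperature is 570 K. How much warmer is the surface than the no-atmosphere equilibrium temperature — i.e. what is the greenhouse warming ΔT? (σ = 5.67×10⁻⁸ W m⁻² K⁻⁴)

ΔT ≈ 176.7 K

S = 1610/0.422² = 9041 W m⁻².
T_eq = [S(1−A)/(4σ)]^(1/4) = [9041×0.60/(4×5.67×10⁻⁸)]^(1/4) = 393.3 K.
ΔT = T_surf − T_eq = 570 − 393.3.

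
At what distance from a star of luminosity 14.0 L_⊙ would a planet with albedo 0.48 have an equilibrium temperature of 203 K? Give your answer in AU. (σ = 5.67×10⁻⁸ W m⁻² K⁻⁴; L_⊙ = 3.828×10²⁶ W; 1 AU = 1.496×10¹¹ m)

d ≈ 5.07 AU

L = 14.0 × 3.828×10²⁶ = 5.36×10²⁷ W.
From T_eq⁴ = L(1−A)/(16πσd²): d = √[L(1−A)/(16πσT_eq⁴)].
d = √[5.36×10²⁷ × 0.52 / (16π × 5.67×10⁻⁸ × (203)⁴)] = 7.59×10¹¹ m = 5.07 AU.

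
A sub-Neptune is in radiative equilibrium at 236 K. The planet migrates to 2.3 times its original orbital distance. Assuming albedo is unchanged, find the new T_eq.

T_eq ∝ L^(1/4) · d^(−1/2).
T′ = 236 / 2.3^(1/2) = 156 K.

T_eq ≈ 156 K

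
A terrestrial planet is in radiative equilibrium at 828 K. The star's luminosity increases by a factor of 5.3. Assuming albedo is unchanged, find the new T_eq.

T_eq ∝ L^(1/4) · d^(−1/2).
T′ = 828 × 5.3^(1/4) = 1260 K.

T_eq ≈ 1260 K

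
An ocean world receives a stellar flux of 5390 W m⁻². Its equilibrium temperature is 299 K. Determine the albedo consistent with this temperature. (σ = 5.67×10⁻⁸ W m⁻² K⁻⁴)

From T_eq⁴ = S(1−A)/(4σ): 1−A = 4σT_eq⁴/S.
1−A = 4 × 5.67×10⁻⁸ × (299)⁴ / 5390 = 0.336.

A ≈ 0.66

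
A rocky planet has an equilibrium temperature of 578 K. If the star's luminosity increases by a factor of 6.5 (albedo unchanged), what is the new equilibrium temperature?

T_eq ∝ L^(1/4) · d^(−1/2).
T′ = 578 × 6.5^(1/4) = 923 K.

T_eq ≈ 923 K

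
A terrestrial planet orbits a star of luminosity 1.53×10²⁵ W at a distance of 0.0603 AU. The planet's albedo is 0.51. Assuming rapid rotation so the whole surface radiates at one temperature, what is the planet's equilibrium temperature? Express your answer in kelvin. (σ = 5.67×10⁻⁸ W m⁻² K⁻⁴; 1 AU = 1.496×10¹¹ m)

T_eq ≈ 424 K

d = 0.0603 AU = 9.02×10⁹ m.
Flux: S = L/(4πd²) = 1.53×10²⁵/(4π×(9.02×10⁹)²) = 1.50×10⁴ W m⁻².
Energy balance: absorbed = emitted ⇒ πR²·S(1−A) = 4πR²·σT_eq⁴, so T_eq⁴ = S(1−A)/(4σ).
T_eq = [1.50×10⁴ × 0.49 / (4 × 5.67×10⁻⁸)]^(1/4) = (3.23×10¹⁰)^(1/4) = 424 K.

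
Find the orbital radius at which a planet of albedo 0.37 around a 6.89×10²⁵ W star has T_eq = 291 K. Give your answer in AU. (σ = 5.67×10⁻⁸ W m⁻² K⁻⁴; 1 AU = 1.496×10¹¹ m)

d ≈ 0.308 AU

From T_eq⁴ = L(1−A)/(16πσd²): d = √[L(1−A)/(16πσT_eq⁴)].
d = √[6.89×10²⁵ × 0.63 / (16π × 5.67×10⁻⁸ × (291)⁴)] = 4.61×10¹⁰ m = 0.308 AU.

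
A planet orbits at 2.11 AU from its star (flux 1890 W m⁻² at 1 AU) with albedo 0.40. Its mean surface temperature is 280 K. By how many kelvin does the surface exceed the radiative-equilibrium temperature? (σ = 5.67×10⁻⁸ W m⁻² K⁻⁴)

S = 1890/2.11² = 424.5 W m⁻².
T_eq = [S(1−A)/(4σ)]^(1/4) = [424.5×0.60/(4×5.67×10⁻⁸)]^(1/4) = 183.1 K.
ΔT = T_surf − T_eq = 280 − 183.1.

ΔT ≈ 96.9 K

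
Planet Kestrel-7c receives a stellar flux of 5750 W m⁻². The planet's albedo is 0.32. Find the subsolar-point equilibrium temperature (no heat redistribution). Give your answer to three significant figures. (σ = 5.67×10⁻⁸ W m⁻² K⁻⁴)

At the subsolar point the surface absorbs S(1−A) and emits σT⁴ per unit area — no factor of 4, since only the local patch is in balance.
T = [5750 × 0.68 / 5.67×10⁻⁸]^(1/4) = (6.90×10¹⁰)^(1/4) = 512 K.

T_ss ≈ 512 K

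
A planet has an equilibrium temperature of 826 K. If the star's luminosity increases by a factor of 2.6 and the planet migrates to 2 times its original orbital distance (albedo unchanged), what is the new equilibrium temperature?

T_eq ∝ L^(1/4) · d^(−1/2).
T′ = 826 × 2.6^(1/4) / 2^(1/2) = 742 K.

T_eq ≈ 742 K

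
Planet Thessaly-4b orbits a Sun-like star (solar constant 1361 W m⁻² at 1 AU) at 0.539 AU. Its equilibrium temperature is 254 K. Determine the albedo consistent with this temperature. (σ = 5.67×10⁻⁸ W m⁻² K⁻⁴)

A ≈ 0.80

Flux at 0.539 AU: S = 1361/0.539² = 4680 W m⁻².
From T_eq⁴ = S(1−A)/(4σ): 1−A = 4σT_eq⁴/S.
1−A = 4 × 5.67×10⁻⁸ × (254)⁴ / 4680 = 0.202.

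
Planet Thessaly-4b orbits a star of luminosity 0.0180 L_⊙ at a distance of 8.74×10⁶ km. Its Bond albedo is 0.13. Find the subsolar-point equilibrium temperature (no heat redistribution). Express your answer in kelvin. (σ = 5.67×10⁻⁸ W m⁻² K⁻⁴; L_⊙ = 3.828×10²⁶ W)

T_ss ≈ 576 K

d = 8.74×10⁶ km = 8.74×10⁹ m.
L = 0.0180 × 3.828×10²⁶ = 6.89×10²⁴ W.
Flux: S = L/(4πd²) = 6.89×10²⁴/(4π×(8.74×10⁹)²) = 7180 W m⁻².
At the subsolar point the surface absorbs S(1−A) and emits σT⁴ per unit area — no factor of 4, since only the local patch is in balance.
T = [7180 × 0.87 / 5.67×10⁻⁸]^(1/4) = (1.10×10¹¹)^(1/4) = 576 K.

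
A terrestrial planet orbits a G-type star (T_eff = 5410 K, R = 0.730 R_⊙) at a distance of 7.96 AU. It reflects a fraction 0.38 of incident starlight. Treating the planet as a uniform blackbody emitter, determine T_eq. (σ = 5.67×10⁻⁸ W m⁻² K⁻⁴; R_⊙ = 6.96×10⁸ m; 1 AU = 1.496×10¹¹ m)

T_eq ≈ 70.1 K

R_⋆ = 0.730 × 6.96×10⁸ = 5.08×10⁸ m.
d = 7.96 AU = 1.19×10¹² m.
L = 4πR_⋆²σT_⋆⁴ = 4π(5.08×10⁸)² × 5.67×10⁻⁸ × (5410)⁴ = 1.58×10²⁶ W.
S = L/(4πd²) = 8.84 W m⁻².
Energy balance: absorbed = emitted ⇒ πR²·S(1−A) = 4πR²·σT_eq⁴, so T_eq⁴ = S(1−A)/(4σ).
T_eq = [8.84 × 0.62 / (4 × 5.67×10⁻⁸)]^(1/4) = (2.42×10⁷)^(1/4) = 70.1 K.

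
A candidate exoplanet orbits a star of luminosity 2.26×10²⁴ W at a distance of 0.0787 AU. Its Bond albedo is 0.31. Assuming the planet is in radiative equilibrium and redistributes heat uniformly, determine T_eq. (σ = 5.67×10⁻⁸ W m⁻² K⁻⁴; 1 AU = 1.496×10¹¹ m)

d = 0.0787 AU = 1.18×10¹⁰ m.
Flux: S = L/(4πd²) = 2.26×10²⁴/(4π×(1.18×10¹⁰)²) = 1300 W m⁻².
Energy balance: absorbed = emitted ⇒ πR²·S(1−A) = 4πR²·σT_eq⁴, so T_eq⁴ = S(1−A)/(4σ).
T_eq = [1300 × 0.69 / (4 × 5.67×10⁻⁸)]^(1/4) = (3.95×10⁹)^(1/4) = 251 K.

T_eq ≈ 251 K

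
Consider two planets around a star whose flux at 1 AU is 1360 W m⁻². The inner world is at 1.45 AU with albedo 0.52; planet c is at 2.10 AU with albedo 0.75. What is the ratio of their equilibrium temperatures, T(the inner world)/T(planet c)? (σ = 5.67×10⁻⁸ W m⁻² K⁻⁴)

T₁/T₂ ≈ 1.417

T_eq = [S₀(1−A)/(4σd²)]^(1/4), so T ∝ (1−A)^(1/4) / √d.
T₁ = [1360×0.48/(4×5.67×10⁻⁸×1.45²)]^(1/4) = 192.35 K.
T₂ = [1360×0.25/(4×5.67×10⁻⁸×2.10²)]^(1/4) = 135.78 K.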